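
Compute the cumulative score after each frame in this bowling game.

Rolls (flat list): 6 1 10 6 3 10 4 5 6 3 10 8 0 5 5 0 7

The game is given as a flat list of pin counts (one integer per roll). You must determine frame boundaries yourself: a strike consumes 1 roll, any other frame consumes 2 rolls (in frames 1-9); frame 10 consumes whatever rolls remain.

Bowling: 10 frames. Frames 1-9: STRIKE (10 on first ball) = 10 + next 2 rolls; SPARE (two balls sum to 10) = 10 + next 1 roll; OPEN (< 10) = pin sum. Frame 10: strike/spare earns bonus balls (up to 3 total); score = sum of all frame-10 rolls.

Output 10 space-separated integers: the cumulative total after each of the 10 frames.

Frame 1: OPEN (6+1=7). Cumulative: 7
Frame 2: STRIKE. 10 + next two rolls (6+3) = 19. Cumulative: 26
Frame 3: OPEN (6+3=9). Cumulative: 35
Frame 4: STRIKE. 10 + next two rolls (4+5) = 19. Cumulative: 54
Frame 5: OPEN (4+5=9). Cumulative: 63
Frame 6: OPEN (6+3=9). Cumulative: 72
Frame 7: STRIKE. 10 + next two rolls (8+0) = 18. Cumulative: 90
Frame 8: OPEN (8+0=8). Cumulative: 98
Frame 9: SPARE (5+5=10). 10 + next roll (0) = 10. Cumulative: 108
Frame 10: OPEN. Sum of all frame-10 rolls (0+7) = 7. Cumulative: 115

Answer: 7 26 35 54 63 72 90 98 108 115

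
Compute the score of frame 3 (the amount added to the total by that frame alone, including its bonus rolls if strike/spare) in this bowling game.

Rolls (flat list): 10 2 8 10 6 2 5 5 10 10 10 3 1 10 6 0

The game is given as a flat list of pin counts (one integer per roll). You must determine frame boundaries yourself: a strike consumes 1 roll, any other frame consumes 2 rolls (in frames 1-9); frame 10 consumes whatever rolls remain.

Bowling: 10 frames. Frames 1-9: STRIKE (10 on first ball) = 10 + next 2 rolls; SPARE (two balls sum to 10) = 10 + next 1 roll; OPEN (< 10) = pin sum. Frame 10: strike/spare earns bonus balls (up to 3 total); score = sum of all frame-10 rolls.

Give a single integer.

Answer: 18

Derivation:
Frame 1: STRIKE. 10 + next two rolls (2+8) = 20. Cumulative: 20
Frame 2: SPARE (2+8=10). 10 + next roll (10) = 20. Cumulative: 40
Frame 3: STRIKE. 10 + next two rolls (6+2) = 18. Cumulative: 58
Frame 4: OPEN (6+2=8). Cumulative: 66
Frame 5: SPARE (5+5=10). 10 + next roll (10) = 20. Cumulative: 86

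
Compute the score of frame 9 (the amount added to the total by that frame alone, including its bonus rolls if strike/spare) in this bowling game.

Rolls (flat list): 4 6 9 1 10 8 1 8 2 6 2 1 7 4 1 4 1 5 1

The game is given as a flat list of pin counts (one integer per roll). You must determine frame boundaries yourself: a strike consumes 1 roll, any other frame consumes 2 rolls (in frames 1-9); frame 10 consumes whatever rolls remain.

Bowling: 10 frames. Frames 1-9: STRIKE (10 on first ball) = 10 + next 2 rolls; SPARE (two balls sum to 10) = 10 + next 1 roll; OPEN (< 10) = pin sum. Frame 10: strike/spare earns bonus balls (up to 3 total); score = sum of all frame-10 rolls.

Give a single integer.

Frame 1: SPARE (4+6=10). 10 + next roll (9) = 19. Cumulative: 19
Frame 2: SPARE (9+1=10). 10 + next roll (10) = 20. Cumulative: 39
Frame 3: STRIKE. 10 + next two rolls (8+1) = 19. Cumulative: 58
Frame 4: OPEN (8+1=9). Cumulative: 67
Frame 5: SPARE (8+2=10). 10 + next roll (6) = 16. Cumulative: 83
Frame 6: OPEN (6+2=8). Cumulative: 91
Frame 7: OPEN (1+7=8). Cumulative: 99
Frame 8: OPEN (4+1=5). Cumulative: 104
Frame 9: OPEN (4+1=5). Cumulative: 109
Frame 10: OPEN. Sum of all frame-10 rolls (5+1) = 6. Cumulative: 115

Answer: 5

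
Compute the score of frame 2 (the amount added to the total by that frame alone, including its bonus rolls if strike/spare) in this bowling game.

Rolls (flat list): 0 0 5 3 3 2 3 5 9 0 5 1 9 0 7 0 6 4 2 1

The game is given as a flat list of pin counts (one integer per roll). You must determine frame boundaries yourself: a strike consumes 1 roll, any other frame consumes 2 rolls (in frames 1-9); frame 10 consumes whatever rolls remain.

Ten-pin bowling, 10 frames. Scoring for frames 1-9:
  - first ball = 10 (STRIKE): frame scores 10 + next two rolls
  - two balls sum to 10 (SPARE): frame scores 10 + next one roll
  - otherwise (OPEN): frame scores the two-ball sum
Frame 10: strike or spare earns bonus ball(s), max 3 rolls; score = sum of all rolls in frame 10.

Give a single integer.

Frame 1: OPEN (0+0=0). Cumulative: 0
Frame 2: OPEN (5+3=8). Cumulative: 8
Frame 3: OPEN (3+2=5). Cumulative: 13
Frame 4: OPEN (3+5=8). Cumulative: 21

Answer: 8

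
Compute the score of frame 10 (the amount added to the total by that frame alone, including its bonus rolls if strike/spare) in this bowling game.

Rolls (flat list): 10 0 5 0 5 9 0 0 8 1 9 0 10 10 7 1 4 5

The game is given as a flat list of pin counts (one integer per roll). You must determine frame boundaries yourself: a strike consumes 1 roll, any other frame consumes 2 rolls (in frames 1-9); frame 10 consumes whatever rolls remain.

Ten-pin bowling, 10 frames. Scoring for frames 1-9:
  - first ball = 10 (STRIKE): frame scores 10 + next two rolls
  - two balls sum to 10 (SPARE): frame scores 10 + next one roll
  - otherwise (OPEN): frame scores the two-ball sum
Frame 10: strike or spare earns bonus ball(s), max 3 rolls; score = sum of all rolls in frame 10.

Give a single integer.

Frame 1: STRIKE. 10 + next two rolls (0+5) = 15. Cumulative: 15
Frame 2: OPEN (0+5=5). Cumulative: 20
Frame 3: OPEN (0+5=5). Cumulative: 25
Frame 4: OPEN (9+0=9). Cumulative: 34
Frame 5: OPEN (0+8=8). Cumulative: 42
Frame 6: SPARE (1+9=10). 10 + next roll (0) = 10. Cumulative: 52
Frame 7: SPARE (0+10=10). 10 + next roll (10) = 20. Cumulative: 72
Frame 8: STRIKE. 10 + next two rolls (7+1) = 18. Cumulative: 90
Frame 9: OPEN (7+1=8). Cumulative: 98
Frame 10: OPEN. Sum of all frame-10 rolls (4+5) = 9. Cumulative: 107

Answer: 9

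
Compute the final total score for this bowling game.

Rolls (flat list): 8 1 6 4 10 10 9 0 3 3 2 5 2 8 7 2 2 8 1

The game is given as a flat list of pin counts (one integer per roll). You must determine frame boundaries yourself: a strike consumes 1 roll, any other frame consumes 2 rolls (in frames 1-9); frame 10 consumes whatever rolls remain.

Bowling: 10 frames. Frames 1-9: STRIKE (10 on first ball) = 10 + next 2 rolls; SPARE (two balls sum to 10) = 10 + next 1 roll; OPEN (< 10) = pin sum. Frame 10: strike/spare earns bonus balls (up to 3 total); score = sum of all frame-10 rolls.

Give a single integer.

Frame 1: OPEN (8+1=9). Cumulative: 9
Frame 2: SPARE (6+4=10). 10 + next roll (10) = 20. Cumulative: 29
Frame 3: STRIKE. 10 + next two rolls (10+9) = 29. Cumulative: 58
Frame 4: STRIKE. 10 + next two rolls (9+0) = 19. Cumulative: 77
Frame 5: OPEN (9+0=9). Cumulative: 86
Frame 6: OPEN (3+3=6). Cumulative: 92
Frame 7: OPEN (2+5=7). Cumulative: 99
Frame 8: SPARE (2+8=10). 10 + next roll (7) = 17. Cumulative: 116
Frame 9: OPEN (7+2=9). Cumulative: 125
Frame 10: SPARE. Sum of all frame-10 rolls (2+8+1) = 11. Cumulative: 136

Answer: 136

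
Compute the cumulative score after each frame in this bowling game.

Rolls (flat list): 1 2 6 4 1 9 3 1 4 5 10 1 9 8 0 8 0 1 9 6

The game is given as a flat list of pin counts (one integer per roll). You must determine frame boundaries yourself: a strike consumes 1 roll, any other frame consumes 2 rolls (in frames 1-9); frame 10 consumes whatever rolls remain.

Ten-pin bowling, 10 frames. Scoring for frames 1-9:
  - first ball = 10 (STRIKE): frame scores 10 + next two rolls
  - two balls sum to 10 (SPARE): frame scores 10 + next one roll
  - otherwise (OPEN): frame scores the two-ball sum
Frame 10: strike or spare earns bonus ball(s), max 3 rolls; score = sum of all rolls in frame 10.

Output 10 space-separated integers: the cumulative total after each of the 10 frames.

Answer: 3 14 27 31 40 60 78 86 94 110

Derivation:
Frame 1: OPEN (1+2=3). Cumulative: 3
Frame 2: SPARE (6+4=10). 10 + next roll (1) = 11. Cumulative: 14
Frame 3: SPARE (1+9=10). 10 + next roll (3) = 13. Cumulative: 27
Frame 4: OPEN (3+1=4). Cumulative: 31
Frame 5: OPEN (4+5=9). Cumulative: 40
Frame 6: STRIKE. 10 + next two rolls (1+9) = 20. Cumulative: 60
Frame 7: SPARE (1+9=10). 10 + next roll (8) = 18. Cumulative: 78
Frame 8: OPEN (8+0=8). Cumulative: 86
Frame 9: OPEN (8+0=8). Cumulative: 94
Frame 10: SPARE. Sum of all frame-10 rolls (1+9+6) = 16. Cumulative: 110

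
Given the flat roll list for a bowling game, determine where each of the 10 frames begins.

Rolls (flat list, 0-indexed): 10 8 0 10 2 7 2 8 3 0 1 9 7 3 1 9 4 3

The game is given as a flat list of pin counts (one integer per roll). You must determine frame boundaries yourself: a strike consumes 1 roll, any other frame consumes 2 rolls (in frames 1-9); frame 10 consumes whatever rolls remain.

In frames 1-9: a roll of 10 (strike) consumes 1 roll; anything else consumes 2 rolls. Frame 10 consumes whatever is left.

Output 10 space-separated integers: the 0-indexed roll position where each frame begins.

Answer: 0 1 3 4 6 8 10 12 14 16

Derivation:
Frame 1 starts at roll index 0: roll=10 (strike), consumes 1 roll
Frame 2 starts at roll index 1: rolls=8,0 (sum=8), consumes 2 rolls
Frame 3 starts at roll index 3: roll=10 (strike), consumes 1 roll
Frame 4 starts at roll index 4: rolls=2,7 (sum=9), consumes 2 rolls
Frame 5 starts at roll index 6: rolls=2,8 (sum=10), consumes 2 rolls
Frame 6 starts at roll index 8: rolls=3,0 (sum=3), consumes 2 rolls
Frame 7 starts at roll index 10: rolls=1,9 (sum=10), consumes 2 rolls
Frame 8 starts at roll index 12: rolls=7,3 (sum=10), consumes 2 rolls
Frame 9 starts at roll index 14: rolls=1,9 (sum=10), consumes 2 rolls
Frame 10 starts at roll index 16: 2 remaining rolls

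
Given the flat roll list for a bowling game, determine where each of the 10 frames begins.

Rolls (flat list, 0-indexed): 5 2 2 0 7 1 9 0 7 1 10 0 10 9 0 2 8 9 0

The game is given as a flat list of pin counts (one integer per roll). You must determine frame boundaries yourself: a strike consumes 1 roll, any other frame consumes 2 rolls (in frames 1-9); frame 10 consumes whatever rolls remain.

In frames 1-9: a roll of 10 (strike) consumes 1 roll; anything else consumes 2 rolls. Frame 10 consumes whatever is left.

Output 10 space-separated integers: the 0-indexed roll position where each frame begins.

Frame 1 starts at roll index 0: rolls=5,2 (sum=7), consumes 2 rolls
Frame 2 starts at roll index 2: rolls=2,0 (sum=2), consumes 2 rolls
Frame 3 starts at roll index 4: rolls=7,1 (sum=8), consumes 2 rolls
Frame 4 starts at roll index 6: rolls=9,0 (sum=9), consumes 2 rolls
Frame 5 starts at roll index 8: rolls=7,1 (sum=8), consumes 2 rolls
Frame 6 starts at roll index 10: roll=10 (strike), consumes 1 roll
Frame 7 starts at roll index 11: rolls=0,10 (sum=10), consumes 2 rolls
Frame 8 starts at roll index 13: rolls=9,0 (sum=9), consumes 2 rolls
Frame 9 starts at roll index 15: rolls=2,8 (sum=10), consumes 2 rolls
Frame 10 starts at roll index 17: 2 remaining rolls

Answer: 0 2 4 6 8 10 11 13 15 17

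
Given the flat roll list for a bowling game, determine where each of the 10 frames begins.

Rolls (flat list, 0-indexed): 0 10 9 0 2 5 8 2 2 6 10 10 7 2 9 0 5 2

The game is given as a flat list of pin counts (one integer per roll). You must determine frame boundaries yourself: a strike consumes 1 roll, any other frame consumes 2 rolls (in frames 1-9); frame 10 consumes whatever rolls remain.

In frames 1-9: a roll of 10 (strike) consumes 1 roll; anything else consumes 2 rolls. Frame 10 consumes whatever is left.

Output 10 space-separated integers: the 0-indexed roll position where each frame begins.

Answer: 0 2 4 6 8 10 11 12 14 16

Derivation:
Frame 1 starts at roll index 0: rolls=0,10 (sum=10), consumes 2 rolls
Frame 2 starts at roll index 2: rolls=9,0 (sum=9), consumes 2 rolls
Frame 3 starts at roll index 4: rolls=2,5 (sum=7), consumes 2 rolls
Frame 4 starts at roll index 6: rolls=8,2 (sum=10), consumes 2 rolls
Frame 5 starts at roll index 8: rolls=2,6 (sum=8), consumes 2 rolls
Frame 6 starts at roll index 10: roll=10 (strike), consumes 1 roll
Frame 7 starts at roll index 11: roll=10 (strike), consumes 1 roll
Frame 8 starts at roll index 12: rolls=7,2 (sum=9), consumes 2 rolls
Frame 9 starts at roll index 14: rolls=9,0 (sum=9), consumes 2 rolls
Frame 10 starts at roll index 16: 2 remaining rolls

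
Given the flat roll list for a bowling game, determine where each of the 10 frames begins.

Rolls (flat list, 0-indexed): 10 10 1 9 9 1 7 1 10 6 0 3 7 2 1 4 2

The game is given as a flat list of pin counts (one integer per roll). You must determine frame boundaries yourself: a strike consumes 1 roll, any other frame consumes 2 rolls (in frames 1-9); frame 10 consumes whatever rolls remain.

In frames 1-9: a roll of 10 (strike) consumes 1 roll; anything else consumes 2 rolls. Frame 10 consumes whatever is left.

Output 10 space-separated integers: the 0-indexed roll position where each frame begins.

Answer: 0 1 2 4 6 8 9 11 13 15

Derivation:
Frame 1 starts at roll index 0: roll=10 (strike), consumes 1 roll
Frame 2 starts at roll index 1: roll=10 (strike), consumes 1 roll
Frame 3 starts at roll index 2: rolls=1,9 (sum=10), consumes 2 rolls
Frame 4 starts at roll index 4: rolls=9,1 (sum=10), consumes 2 rolls
Frame 5 starts at roll index 6: rolls=7,1 (sum=8), consumes 2 rolls
Frame 6 starts at roll index 8: roll=10 (strike), consumes 1 roll
Frame 7 starts at roll index 9: rolls=6,0 (sum=6), consumes 2 rolls
Frame 8 starts at roll index 11: rolls=3,7 (sum=10), consumes 2 rolls
Frame 9 starts at roll index 13: rolls=2,1 (sum=3), consumes 2 rolls
Frame 10 starts at roll index 15: 2 remaining rolls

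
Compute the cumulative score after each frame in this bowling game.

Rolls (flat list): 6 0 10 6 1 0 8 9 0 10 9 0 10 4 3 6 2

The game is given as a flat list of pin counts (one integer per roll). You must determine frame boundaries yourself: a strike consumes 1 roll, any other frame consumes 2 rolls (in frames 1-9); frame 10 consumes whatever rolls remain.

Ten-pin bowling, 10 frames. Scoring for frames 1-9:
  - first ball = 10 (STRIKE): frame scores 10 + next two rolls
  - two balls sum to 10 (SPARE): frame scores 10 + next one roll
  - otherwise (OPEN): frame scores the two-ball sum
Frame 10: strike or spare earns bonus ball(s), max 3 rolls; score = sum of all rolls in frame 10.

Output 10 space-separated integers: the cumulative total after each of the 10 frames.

Frame 1: OPEN (6+0=6). Cumulative: 6
Frame 2: STRIKE. 10 + next two rolls (6+1) = 17. Cumulative: 23
Frame 3: OPEN (6+1=7). Cumulative: 30
Frame 4: OPEN (0+8=8). Cumulative: 38
Frame 5: OPEN (9+0=9). Cumulative: 47
Frame 6: STRIKE. 10 + next two rolls (9+0) = 19. Cumulative: 66
Frame 7: OPEN (9+0=9). Cumulative: 75
Frame 8: STRIKE. 10 + next two rolls (4+3) = 17. Cumulative: 92
Frame 9: OPEN (4+3=7). Cumulative: 99
Frame 10: OPEN. Sum of all frame-10 rolls (6+2) = 8. Cumulative: 107

Answer: 6 23 30 38 47 66 75 92 99 107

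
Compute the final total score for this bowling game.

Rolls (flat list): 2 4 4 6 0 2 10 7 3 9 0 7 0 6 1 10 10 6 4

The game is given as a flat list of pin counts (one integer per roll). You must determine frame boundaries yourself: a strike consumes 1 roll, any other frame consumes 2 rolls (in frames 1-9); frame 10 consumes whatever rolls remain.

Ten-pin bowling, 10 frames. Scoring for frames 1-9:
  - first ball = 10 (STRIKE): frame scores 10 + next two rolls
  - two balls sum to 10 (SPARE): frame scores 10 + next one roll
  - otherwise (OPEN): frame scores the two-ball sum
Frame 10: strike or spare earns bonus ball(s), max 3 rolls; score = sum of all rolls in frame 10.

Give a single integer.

Frame 1: OPEN (2+4=6). Cumulative: 6
Frame 2: SPARE (4+6=10). 10 + next roll (0) = 10. Cumulative: 16
Frame 3: OPEN (0+2=2). Cumulative: 18
Frame 4: STRIKE. 10 + next two rolls (7+3) = 20. Cumulative: 38
Frame 5: SPARE (7+3=10). 10 + next roll (9) = 19. Cumulative: 57
Frame 6: OPEN (9+0=9). Cumulative: 66
Frame 7: OPEN (7+0=7). Cumulative: 73
Frame 8: OPEN (6+1=7). Cumulative: 80
Frame 9: STRIKE. 10 + next two rolls (10+6) = 26. Cumulative: 106
Frame 10: STRIKE. Sum of all frame-10 rolls (10+6+4) = 20. Cumulative: 126

Answer: 126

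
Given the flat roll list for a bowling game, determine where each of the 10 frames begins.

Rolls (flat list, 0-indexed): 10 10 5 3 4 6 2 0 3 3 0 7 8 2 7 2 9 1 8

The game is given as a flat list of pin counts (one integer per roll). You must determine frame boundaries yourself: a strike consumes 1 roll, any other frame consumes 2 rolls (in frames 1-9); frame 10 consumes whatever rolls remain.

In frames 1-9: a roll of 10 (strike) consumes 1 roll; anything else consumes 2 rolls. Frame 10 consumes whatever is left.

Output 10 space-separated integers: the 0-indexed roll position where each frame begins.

Answer: 0 1 2 4 6 8 10 12 14 16

Derivation:
Frame 1 starts at roll index 0: roll=10 (strike), consumes 1 roll
Frame 2 starts at roll index 1: roll=10 (strike), consumes 1 roll
Frame 3 starts at roll index 2: rolls=5,3 (sum=8), consumes 2 rolls
Frame 4 starts at roll index 4: rolls=4,6 (sum=10), consumes 2 rolls
Frame 5 starts at roll index 6: rolls=2,0 (sum=2), consumes 2 rolls
Frame 6 starts at roll index 8: rolls=3,3 (sum=6), consumes 2 rolls
Frame 7 starts at roll index 10: rolls=0,7 (sum=7), consumes 2 rolls
Frame 8 starts at roll index 12: rolls=8,2 (sum=10), consumes 2 rolls
Frame 9 starts at roll index 14: rolls=7,2 (sum=9), consumes 2 rolls
Frame 10 starts at roll index 16: 3 remaining rolls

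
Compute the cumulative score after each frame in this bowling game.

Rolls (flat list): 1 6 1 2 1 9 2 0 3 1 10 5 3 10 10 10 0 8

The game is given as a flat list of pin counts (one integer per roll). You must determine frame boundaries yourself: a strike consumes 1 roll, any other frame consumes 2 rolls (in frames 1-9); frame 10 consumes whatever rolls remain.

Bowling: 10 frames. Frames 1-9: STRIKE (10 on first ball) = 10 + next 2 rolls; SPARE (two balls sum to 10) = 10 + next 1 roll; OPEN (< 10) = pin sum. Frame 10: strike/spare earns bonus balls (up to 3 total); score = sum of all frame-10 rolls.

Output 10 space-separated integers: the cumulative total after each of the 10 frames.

Answer: 7 10 22 24 28 46 54 84 104 122

Derivation:
Frame 1: OPEN (1+6=7). Cumulative: 7
Frame 2: OPEN (1+2=3). Cumulative: 10
Frame 3: SPARE (1+9=10). 10 + next roll (2) = 12. Cumulative: 22
Frame 4: OPEN (2+0=2). Cumulative: 24
Frame 5: OPEN (3+1=4). Cumulative: 28
Frame 6: STRIKE. 10 + next two rolls (5+3) = 18. Cumulative: 46
Frame 7: OPEN (5+3=8). Cumulative: 54
Frame 8: STRIKE. 10 + next two rolls (10+10) = 30. Cumulative: 84
Frame 9: STRIKE. 10 + next two rolls (10+0) = 20. Cumulative: 104
Frame 10: STRIKE. Sum of all frame-10 rolls (10+0+8) = 18. Cumulative: 122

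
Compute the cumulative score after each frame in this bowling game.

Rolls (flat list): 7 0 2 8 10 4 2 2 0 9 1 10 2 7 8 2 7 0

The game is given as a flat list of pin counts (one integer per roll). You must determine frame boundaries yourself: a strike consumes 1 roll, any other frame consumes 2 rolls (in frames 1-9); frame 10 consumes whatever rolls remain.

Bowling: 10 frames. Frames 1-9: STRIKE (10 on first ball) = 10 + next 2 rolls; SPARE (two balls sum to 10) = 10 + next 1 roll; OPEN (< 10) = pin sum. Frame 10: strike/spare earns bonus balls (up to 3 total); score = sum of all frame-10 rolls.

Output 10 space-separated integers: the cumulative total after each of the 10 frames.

Frame 1: OPEN (7+0=7). Cumulative: 7
Frame 2: SPARE (2+8=10). 10 + next roll (10) = 20. Cumulative: 27
Frame 3: STRIKE. 10 + next two rolls (4+2) = 16. Cumulative: 43
Frame 4: OPEN (4+2=6). Cumulative: 49
Frame 5: OPEN (2+0=2). Cumulative: 51
Frame 6: SPARE (9+1=10). 10 + next roll (10) = 20. Cumulative: 71
Frame 7: STRIKE. 10 + next two rolls (2+7) = 19. Cumulative: 90
Frame 8: OPEN (2+7=9). Cumulative: 99
Frame 9: SPARE (8+2=10). 10 + next roll (7) = 17. Cumulative: 116
Frame 10: OPEN. Sum of all frame-10 rolls (7+0) = 7. Cumulative: 123

Answer: 7 27 43 49 51 71 90 99 116 123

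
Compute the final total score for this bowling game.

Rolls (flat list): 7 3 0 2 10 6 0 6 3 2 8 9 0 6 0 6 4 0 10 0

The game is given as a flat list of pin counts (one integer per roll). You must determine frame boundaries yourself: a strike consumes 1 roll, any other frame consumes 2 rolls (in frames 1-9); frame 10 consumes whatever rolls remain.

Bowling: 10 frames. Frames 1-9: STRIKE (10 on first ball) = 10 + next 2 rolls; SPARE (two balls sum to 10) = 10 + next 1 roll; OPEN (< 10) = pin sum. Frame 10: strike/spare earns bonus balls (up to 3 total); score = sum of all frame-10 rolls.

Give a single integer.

Frame 1: SPARE (7+3=10). 10 + next roll (0) = 10. Cumulative: 10
Frame 2: OPEN (0+2=2). Cumulative: 12
Frame 3: STRIKE. 10 + next two rolls (6+0) = 16. Cumulative: 28
Frame 4: OPEN (6+0=6). Cumulative: 34
Frame 5: OPEN (6+3=9). Cumulative: 43
Frame 6: SPARE (2+8=10). 10 + next roll (9) = 19. Cumulative: 62
Frame 7: OPEN (9+0=9). Cumulative: 71
Frame 8: OPEN (6+0=6). Cumulative: 77
Frame 9: SPARE (6+4=10). 10 + next roll (0) = 10. Cumulative: 87
Frame 10: SPARE. Sum of all frame-10 rolls (0+10+0) = 10. Cumulative: 97

Answer: 97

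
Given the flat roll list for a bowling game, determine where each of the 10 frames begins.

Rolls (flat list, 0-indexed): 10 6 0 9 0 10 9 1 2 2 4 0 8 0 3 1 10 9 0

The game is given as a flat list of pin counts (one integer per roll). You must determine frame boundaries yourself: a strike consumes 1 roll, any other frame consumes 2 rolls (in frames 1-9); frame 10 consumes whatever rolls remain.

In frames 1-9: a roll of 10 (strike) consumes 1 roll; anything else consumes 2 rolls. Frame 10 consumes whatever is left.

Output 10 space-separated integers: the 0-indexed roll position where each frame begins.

Frame 1 starts at roll index 0: roll=10 (strike), consumes 1 roll
Frame 2 starts at roll index 1: rolls=6,0 (sum=6), consumes 2 rolls
Frame 3 starts at roll index 3: rolls=9,0 (sum=9), consumes 2 rolls
Frame 4 starts at roll index 5: roll=10 (strike), consumes 1 roll
Frame 5 starts at roll index 6: rolls=9,1 (sum=10), consumes 2 rolls
Frame 6 starts at roll index 8: rolls=2,2 (sum=4), consumes 2 rolls
Frame 7 starts at roll index 10: rolls=4,0 (sum=4), consumes 2 rolls
Frame 8 starts at roll index 12: rolls=8,0 (sum=8), consumes 2 rolls
Frame 9 starts at roll index 14: rolls=3,1 (sum=4), consumes 2 rolls
Frame 10 starts at roll index 16: 3 remaining rolls

Answer: 0 1 3 5 6 8 10 12 14 16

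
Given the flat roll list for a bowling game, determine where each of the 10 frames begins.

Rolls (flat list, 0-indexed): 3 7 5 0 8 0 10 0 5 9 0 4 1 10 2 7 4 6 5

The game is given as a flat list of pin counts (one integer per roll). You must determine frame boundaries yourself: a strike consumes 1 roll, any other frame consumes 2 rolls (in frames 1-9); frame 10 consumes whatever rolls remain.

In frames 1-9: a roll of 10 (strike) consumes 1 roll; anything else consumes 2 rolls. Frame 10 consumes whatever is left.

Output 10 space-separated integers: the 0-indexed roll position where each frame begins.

Frame 1 starts at roll index 0: rolls=3,7 (sum=10), consumes 2 rolls
Frame 2 starts at roll index 2: rolls=5,0 (sum=5), consumes 2 rolls
Frame 3 starts at roll index 4: rolls=8,0 (sum=8), consumes 2 rolls
Frame 4 starts at roll index 6: roll=10 (strike), consumes 1 roll
Frame 5 starts at roll index 7: rolls=0,5 (sum=5), consumes 2 rolls
Frame 6 starts at roll index 9: rolls=9,0 (sum=9), consumes 2 rolls
Frame 7 starts at roll index 11: rolls=4,1 (sum=5), consumes 2 rolls
Frame 8 starts at roll index 13: roll=10 (strike), consumes 1 roll
Frame 9 starts at roll index 14: rolls=2,7 (sum=9), consumes 2 rolls
Frame 10 starts at roll index 16: 3 remaining rolls

Answer: 0 2 4 6 7 9 11 13 14 16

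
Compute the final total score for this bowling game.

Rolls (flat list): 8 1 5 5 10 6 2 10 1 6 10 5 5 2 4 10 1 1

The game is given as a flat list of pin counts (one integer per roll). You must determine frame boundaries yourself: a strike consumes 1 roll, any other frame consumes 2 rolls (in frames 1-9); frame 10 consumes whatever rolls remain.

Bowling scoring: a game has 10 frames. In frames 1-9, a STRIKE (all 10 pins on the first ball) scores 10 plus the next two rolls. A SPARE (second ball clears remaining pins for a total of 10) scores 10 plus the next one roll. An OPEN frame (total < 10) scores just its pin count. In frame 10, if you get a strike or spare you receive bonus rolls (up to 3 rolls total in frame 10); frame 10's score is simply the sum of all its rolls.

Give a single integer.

Frame 1: OPEN (8+1=9). Cumulative: 9
Frame 2: SPARE (5+5=10). 10 + next roll (10) = 20. Cumulative: 29
Frame 3: STRIKE. 10 + next two rolls (6+2) = 18. Cumulative: 47
Frame 4: OPEN (6+2=8). Cumulative: 55
Frame 5: STRIKE. 10 + next two rolls (1+6) = 17. Cumulative: 72
Frame 6: OPEN (1+6=7). Cumulative: 79
Frame 7: STRIKE. 10 + next two rolls (5+5) = 20. Cumulative: 99
Frame 8: SPARE (5+5=10). 10 + next roll (2) = 12. Cumulative: 111
Frame 9: OPEN (2+4=6). Cumulative: 117
Frame 10: STRIKE. Sum of all frame-10 rolls (10+1+1) = 12. Cumulative: 129

Answer: 129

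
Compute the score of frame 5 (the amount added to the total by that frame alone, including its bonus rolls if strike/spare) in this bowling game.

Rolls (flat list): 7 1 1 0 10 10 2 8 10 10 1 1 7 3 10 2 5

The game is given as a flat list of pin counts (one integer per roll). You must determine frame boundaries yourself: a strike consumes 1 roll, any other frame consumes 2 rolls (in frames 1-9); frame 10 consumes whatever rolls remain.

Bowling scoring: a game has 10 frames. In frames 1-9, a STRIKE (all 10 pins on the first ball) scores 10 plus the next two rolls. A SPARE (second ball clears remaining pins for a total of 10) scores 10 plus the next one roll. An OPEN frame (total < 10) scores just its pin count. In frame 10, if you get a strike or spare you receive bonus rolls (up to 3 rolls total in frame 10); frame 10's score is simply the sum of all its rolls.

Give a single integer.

Answer: 20

Derivation:
Frame 1: OPEN (7+1=8). Cumulative: 8
Frame 2: OPEN (1+0=1). Cumulative: 9
Frame 3: STRIKE. 10 + next two rolls (10+2) = 22. Cumulative: 31
Frame 4: STRIKE. 10 + next two rolls (2+8) = 20. Cumulative: 51
Frame 5: SPARE (2+8=10). 10 + next roll (10) = 20. Cumulative: 71
Frame 6: STRIKE. 10 + next two rolls (10+1) = 21. Cumulative: 92
Frame 7: STRIKE. 10 + next two rolls (1+1) = 12. Cumulative: 104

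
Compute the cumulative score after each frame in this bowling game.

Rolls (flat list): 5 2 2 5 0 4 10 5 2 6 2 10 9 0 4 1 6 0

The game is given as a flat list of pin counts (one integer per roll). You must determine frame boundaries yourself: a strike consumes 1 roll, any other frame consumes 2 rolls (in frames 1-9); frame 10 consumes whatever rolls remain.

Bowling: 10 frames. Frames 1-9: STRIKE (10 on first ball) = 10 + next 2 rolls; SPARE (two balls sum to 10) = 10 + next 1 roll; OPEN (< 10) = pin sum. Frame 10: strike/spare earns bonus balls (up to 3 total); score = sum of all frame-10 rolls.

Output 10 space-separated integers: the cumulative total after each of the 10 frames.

Answer: 7 14 18 35 42 50 69 78 83 89

Derivation:
Frame 1: OPEN (5+2=7). Cumulative: 7
Frame 2: OPEN (2+5=7). Cumulative: 14
Frame 3: OPEN (0+4=4). Cumulative: 18
Frame 4: STRIKE. 10 + next two rolls (5+2) = 17. Cumulative: 35
Frame 5: OPEN (5+2=7). Cumulative: 42
Frame 6: OPEN (6+2=8). Cumulative: 50
Frame 7: STRIKE. 10 + next two rolls (9+0) = 19. Cumulative: 69
Frame 8: OPEN (9+0=9). Cumulative: 78
Frame 9: OPEN (4+1=5). Cumulative: 83
Frame 10: OPEN. Sum of all frame-10 rolls (6+0) = 6. Cumulative: 89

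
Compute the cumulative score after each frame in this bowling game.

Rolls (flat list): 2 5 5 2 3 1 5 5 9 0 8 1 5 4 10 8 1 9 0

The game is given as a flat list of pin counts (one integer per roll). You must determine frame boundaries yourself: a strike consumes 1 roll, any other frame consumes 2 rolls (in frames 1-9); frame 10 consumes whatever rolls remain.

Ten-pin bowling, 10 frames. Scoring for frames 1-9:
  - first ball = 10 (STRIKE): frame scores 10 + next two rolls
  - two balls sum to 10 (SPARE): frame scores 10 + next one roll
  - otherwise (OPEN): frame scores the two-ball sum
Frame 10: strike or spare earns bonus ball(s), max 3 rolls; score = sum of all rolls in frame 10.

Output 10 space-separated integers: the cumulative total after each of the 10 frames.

Answer: 7 14 18 37 46 55 64 83 92 101

Derivation:
Frame 1: OPEN (2+5=7). Cumulative: 7
Frame 2: OPEN (5+2=7). Cumulative: 14
Frame 3: OPEN (3+1=4). Cumulative: 18
Frame 4: SPARE (5+5=10). 10 + next roll (9) = 19. Cumulative: 37
Frame 5: OPEN (9+0=9). Cumulative: 46
Frame 6: OPEN (8+1=9). Cumulative: 55
Frame 7: OPEN (5+4=9). Cumulative: 64
Frame 8: STRIKE. 10 + next two rolls (8+1) = 19. Cumulative: 83
Frame 9: OPEN (8+1=9). Cumulative: 92
Frame 10: OPEN. Sum of all frame-10 rolls (9+0) = 9. Cumulative: 101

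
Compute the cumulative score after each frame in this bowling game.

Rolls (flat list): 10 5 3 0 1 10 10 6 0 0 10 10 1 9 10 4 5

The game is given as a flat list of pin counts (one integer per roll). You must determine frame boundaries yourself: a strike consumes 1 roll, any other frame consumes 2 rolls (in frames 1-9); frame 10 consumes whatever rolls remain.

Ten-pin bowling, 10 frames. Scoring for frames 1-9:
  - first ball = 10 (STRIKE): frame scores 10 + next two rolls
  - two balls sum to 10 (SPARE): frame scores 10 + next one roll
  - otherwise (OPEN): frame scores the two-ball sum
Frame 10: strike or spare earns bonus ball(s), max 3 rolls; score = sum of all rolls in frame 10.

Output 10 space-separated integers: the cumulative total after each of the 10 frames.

Frame 1: STRIKE. 10 + next two rolls (5+3) = 18. Cumulative: 18
Frame 2: OPEN (5+3=8). Cumulative: 26
Frame 3: OPEN (0+1=1). Cumulative: 27
Frame 4: STRIKE. 10 + next two rolls (10+6) = 26. Cumulative: 53
Frame 5: STRIKE. 10 + next two rolls (6+0) = 16. Cumulative: 69
Frame 6: OPEN (6+0=6). Cumulative: 75
Frame 7: SPARE (0+10=10). 10 + next roll (10) = 20. Cumulative: 95
Frame 8: STRIKE. 10 + next two rolls (1+9) = 20. Cumulative: 115
Frame 9: SPARE (1+9=10). 10 + next roll (10) = 20. Cumulative: 135
Frame 10: STRIKE. Sum of all frame-10 rolls (10+4+5) = 19. Cumulative: 154

Answer: 18 26 27 53 69 75 95 115 135 154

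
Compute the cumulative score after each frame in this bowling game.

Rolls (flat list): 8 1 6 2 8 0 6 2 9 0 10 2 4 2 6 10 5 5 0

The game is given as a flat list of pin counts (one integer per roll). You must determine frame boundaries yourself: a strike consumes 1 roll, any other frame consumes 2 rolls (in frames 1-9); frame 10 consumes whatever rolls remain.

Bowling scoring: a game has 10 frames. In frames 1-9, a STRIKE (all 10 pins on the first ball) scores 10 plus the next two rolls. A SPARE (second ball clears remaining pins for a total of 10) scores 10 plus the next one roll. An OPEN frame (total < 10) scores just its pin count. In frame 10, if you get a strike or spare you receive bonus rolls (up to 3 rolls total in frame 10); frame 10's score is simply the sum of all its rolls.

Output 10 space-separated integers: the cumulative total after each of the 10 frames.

Answer: 9 17 25 33 42 58 64 72 92 102

Derivation:
Frame 1: OPEN (8+1=9). Cumulative: 9
Frame 2: OPEN (6+2=8). Cumulative: 17
Frame 3: OPEN (8+0=8). Cumulative: 25
Frame 4: OPEN (6+2=8). Cumulative: 33
Frame 5: OPEN (9+0=9). Cumulative: 42
Frame 6: STRIKE. 10 + next two rolls (2+4) = 16. Cumulative: 58
Frame 7: OPEN (2+4=6). Cumulative: 64
Frame 8: OPEN (2+6=8). Cumulative: 72
Frame 9: STRIKE. 10 + next two rolls (5+5) = 20. Cumulative: 92
Frame 10: SPARE. Sum of all frame-10 rolls (5+5+0) = 10. Cumulative: 102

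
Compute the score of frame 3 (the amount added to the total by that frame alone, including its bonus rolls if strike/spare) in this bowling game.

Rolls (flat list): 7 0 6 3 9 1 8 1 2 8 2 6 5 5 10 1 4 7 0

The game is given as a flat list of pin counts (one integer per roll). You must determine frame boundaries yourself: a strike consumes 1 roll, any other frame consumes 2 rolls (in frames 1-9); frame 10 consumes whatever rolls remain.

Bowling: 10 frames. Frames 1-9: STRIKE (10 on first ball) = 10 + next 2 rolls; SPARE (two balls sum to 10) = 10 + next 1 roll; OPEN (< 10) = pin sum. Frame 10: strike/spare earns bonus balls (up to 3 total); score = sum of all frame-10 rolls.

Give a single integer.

Answer: 18

Derivation:
Frame 1: OPEN (7+0=7). Cumulative: 7
Frame 2: OPEN (6+3=9). Cumulative: 16
Frame 3: SPARE (9+1=10). 10 + next roll (8) = 18. Cumulative: 34
Frame 4: OPEN (8+1=9). Cumulative: 43
Frame 5: SPARE (2+8=10). 10 + next roll (2) = 12. Cumulative: 55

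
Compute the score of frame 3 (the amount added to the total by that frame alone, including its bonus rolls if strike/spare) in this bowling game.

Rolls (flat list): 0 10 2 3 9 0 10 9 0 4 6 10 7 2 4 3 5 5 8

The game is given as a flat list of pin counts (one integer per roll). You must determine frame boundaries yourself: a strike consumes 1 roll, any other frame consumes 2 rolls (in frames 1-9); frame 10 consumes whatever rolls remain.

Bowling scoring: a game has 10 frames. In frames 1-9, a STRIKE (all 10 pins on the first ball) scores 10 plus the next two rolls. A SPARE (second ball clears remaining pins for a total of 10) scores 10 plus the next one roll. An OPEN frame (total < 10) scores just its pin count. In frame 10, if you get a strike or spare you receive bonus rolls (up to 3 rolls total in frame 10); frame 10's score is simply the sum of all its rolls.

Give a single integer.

Answer: 9

Derivation:
Frame 1: SPARE (0+10=10). 10 + next roll (2) = 12. Cumulative: 12
Frame 2: OPEN (2+3=5). Cumulative: 17
Frame 3: OPEN (9+0=9). Cumulative: 26
Frame 4: STRIKE. 10 + next two rolls (9+0) = 19. Cumulative: 45
Frame 5: OPEN (9+0=9). Cumulative: 54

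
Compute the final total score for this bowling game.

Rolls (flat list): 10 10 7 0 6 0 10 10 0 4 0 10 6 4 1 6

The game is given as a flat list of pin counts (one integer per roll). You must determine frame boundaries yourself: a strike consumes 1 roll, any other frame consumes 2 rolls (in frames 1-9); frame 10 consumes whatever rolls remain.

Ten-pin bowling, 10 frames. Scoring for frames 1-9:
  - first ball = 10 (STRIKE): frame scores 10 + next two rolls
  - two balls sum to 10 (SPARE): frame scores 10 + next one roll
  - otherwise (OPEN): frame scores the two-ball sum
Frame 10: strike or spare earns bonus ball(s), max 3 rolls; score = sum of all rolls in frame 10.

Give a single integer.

Answer: 129

Derivation:
Frame 1: STRIKE. 10 + next two rolls (10+7) = 27. Cumulative: 27
Frame 2: STRIKE. 10 + next two rolls (7+0) = 17. Cumulative: 44
Frame 3: OPEN (7+0=7). Cumulative: 51
Frame 4: OPEN (6+0=6). Cumulative: 57
Frame 5: STRIKE. 10 + next two rolls (10+0) = 20. Cumulative: 77
Frame 6: STRIKE. 10 + next two rolls (0+4) = 14. Cumulative: 91
Frame 7: OPEN (0+4=4). Cumulative: 95
Frame 8: SPARE (0+10=10). 10 + next roll (6) = 16. Cumulative: 111
Frame 9: SPARE (6+4=10). 10 + next roll (1) = 11. Cumulative: 122
Frame 10: OPEN. Sum of all frame-10 rolls (1+6) = 7. Cumulative: 129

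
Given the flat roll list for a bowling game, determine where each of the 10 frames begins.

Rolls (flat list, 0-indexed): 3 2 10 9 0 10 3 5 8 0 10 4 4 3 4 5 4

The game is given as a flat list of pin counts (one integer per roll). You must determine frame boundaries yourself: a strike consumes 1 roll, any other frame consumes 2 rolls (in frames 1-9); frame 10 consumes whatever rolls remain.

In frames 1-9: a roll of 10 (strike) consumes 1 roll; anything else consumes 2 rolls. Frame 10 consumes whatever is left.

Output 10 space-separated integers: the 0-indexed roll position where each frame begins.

Frame 1 starts at roll index 0: rolls=3,2 (sum=5), consumes 2 rolls
Frame 2 starts at roll index 2: roll=10 (strike), consumes 1 roll
Frame 3 starts at roll index 3: rolls=9,0 (sum=9), consumes 2 rolls
Frame 4 starts at roll index 5: roll=10 (strike), consumes 1 roll
Frame 5 starts at roll index 6: rolls=3,5 (sum=8), consumes 2 rolls
Frame 6 starts at roll index 8: rolls=8,0 (sum=8), consumes 2 rolls
Frame 7 starts at roll index 10: roll=10 (strike), consumes 1 roll
Frame 8 starts at roll index 11: rolls=4,4 (sum=8), consumes 2 rolls
Frame 9 starts at roll index 13: rolls=3,4 (sum=7), consumes 2 rolls
Frame 10 starts at roll index 15: 2 remaining rolls

Answer: 0 2 3 5 6 8 10 11 13 15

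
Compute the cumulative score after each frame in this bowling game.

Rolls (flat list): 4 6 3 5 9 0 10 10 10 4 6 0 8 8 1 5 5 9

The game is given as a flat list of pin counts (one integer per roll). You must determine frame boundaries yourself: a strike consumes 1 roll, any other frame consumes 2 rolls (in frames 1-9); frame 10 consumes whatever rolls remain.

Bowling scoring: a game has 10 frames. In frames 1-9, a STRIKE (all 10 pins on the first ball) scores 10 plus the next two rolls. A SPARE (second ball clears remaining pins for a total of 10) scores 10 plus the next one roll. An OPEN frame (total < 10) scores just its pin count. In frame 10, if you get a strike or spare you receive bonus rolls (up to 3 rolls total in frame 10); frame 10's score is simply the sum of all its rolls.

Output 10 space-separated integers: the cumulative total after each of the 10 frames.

Answer: 13 21 30 60 84 104 114 122 131 150

Derivation:
Frame 1: SPARE (4+6=10). 10 + next roll (3) = 13. Cumulative: 13
Frame 2: OPEN (3+5=8). Cumulative: 21
Frame 3: OPEN (9+0=9). Cumulative: 30
Frame 4: STRIKE. 10 + next two rolls (10+10) = 30. Cumulative: 60
Frame 5: STRIKE. 10 + next two rolls (10+4) = 24. Cumulative: 84
Frame 6: STRIKE. 10 + next two rolls (4+6) = 20. Cumulative: 104
Frame 7: SPARE (4+6=10). 10 + next roll (0) = 10. Cumulative: 114
Frame 8: OPEN (0+8=8). Cumulative: 122
Frame 9: OPEN (8+1=9). Cumulative: 131
Frame 10: SPARE. Sum of all frame-10 rolls (5+5+9) = 19. Cumulative: 150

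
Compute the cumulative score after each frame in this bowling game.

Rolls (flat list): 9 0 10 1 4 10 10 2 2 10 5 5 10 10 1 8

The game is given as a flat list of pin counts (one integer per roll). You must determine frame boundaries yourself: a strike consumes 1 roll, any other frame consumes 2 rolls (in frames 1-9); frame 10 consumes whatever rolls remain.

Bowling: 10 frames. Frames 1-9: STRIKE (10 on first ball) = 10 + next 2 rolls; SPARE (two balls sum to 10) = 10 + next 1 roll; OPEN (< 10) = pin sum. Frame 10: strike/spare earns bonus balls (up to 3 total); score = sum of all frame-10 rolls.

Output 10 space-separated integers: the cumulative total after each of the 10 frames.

Answer: 9 24 29 51 65 69 89 109 130 149

Derivation:
Frame 1: OPEN (9+0=9). Cumulative: 9
Frame 2: STRIKE. 10 + next two rolls (1+4) = 15. Cumulative: 24
Frame 3: OPEN (1+4=5). Cumulative: 29
Frame 4: STRIKE. 10 + next two rolls (10+2) = 22. Cumulative: 51
Frame 5: STRIKE. 10 + next two rolls (2+2) = 14. Cumulative: 65
Frame 6: OPEN (2+2=4). Cumulative: 69
Frame 7: STRIKE. 10 + next two rolls (5+5) = 20. Cumulative: 89
Frame 8: SPARE (5+5=10). 10 + next roll (10) = 20. Cumulative: 109
Frame 9: STRIKE. 10 + next two rolls (10+1) = 21. Cumulative: 130
Frame 10: STRIKE. Sum of all frame-10 rolls (10+1+8) = 19. Cumulative: 149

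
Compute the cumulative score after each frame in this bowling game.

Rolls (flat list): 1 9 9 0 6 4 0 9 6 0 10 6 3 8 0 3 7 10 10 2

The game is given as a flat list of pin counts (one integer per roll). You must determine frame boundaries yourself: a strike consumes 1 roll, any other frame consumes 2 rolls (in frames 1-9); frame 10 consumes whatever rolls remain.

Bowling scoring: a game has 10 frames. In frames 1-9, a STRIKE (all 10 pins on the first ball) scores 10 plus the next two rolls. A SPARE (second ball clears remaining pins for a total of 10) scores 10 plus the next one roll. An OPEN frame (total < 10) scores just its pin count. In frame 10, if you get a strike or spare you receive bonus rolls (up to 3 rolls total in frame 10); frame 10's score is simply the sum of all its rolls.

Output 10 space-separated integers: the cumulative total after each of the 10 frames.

Frame 1: SPARE (1+9=10). 10 + next roll (9) = 19. Cumulative: 19
Frame 2: OPEN (9+0=9). Cumulative: 28
Frame 3: SPARE (6+4=10). 10 + next roll (0) = 10. Cumulative: 38
Frame 4: OPEN (0+9=9). Cumulative: 47
Frame 5: OPEN (6+0=6). Cumulative: 53
Frame 6: STRIKE. 10 + next two rolls (6+3) = 19. Cumulative: 72
Frame 7: OPEN (6+3=9). Cumulative: 81
Frame 8: OPEN (8+0=8). Cumulative: 89
Frame 9: SPARE (3+7=10). 10 + next roll (10) = 20. Cumulative: 109
Frame 10: STRIKE. Sum of all frame-10 rolls (10+10+2) = 22. Cumulative: 131

Answer: 19 28 38 47 53 72 81 89 109 131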